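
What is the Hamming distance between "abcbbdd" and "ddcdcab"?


Comparing "abcbbdd" and "ddcdcab" position by position:
  Position 0: 'a' vs 'd' => differ
  Position 1: 'b' vs 'd' => differ
  Position 2: 'c' vs 'c' => same
  Position 3: 'b' vs 'd' => differ
  Position 4: 'b' vs 'c' => differ
  Position 5: 'd' vs 'a' => differ
  Position 6: 'd' vs 'b' => differ
Total differences (Hamming distance): 6

6


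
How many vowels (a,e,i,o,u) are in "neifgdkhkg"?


Input: neifgdkhkg
Checking each character:
  'n' at position 0: consonant
  'e' at position 1: vowel (running total: 1)
  'i' at position 2: vowel (running total: 2)
  'f' at position 3: consonant
  'g' at position 4: consonant
  'd' at position 5: consonant
  'k' at position 6: consonant
  'h' at position 7: consonant
  'k' at position 8: consonant
  'g' at position 9: consonant
Total vowels: 2

2


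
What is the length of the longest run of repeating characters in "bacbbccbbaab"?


Input: "bacbbccbbaab"
Scanning for longest run:
  Position 1 ('a'): new char, reset run to 1
  Position 2 ('c'): new char, reset run to 1
  Position 3 ('b'): new char, reset run to 1
  Position 4 ('b'): continues run of 'b', length=2
  Position 5 ('c'): new char, reset run to 1
  Position 6 ('c'): continues run of 'c', length=2
  Position 7 ('b'): new char, reset run to 1
  Position 8 ('b'): continues run of 'b', length=2
  Position 9 ('a'): new char, reset run to 1
  Position 10 ('a'): continues run of 'a', length=2
  Position 11 ('b'): new char, reset run to 1
Longest run: 'b' with length 2

2


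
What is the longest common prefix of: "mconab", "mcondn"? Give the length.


Words: mconab, mcondn
  Position 0: all 'm' => match
  Position 1: all 'c' => match
  Position 2: all 'o' => match
  Position 3: all 'n' => match
  Position 4: ('a', 'd') => mismatch, stop
LCP = "mcon" (length 4)

4


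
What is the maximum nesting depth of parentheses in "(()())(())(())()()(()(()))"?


Input: "(()())(())(())()()(()(()))"
Tracking depth:
  Position 0 '(': depth becomes 1
  Position 1 '(': depth becomes 2
  Position 2 ')': depth becomes 1
  Position 3 '(': depth becomes 2
  Position 4 ')': depth becomes 1
  Position 5 ')': depth becomes 0
  Position 6 '(': depth becomes 1
  Position 7 '(': depth becomes 2
  Position 8 ')': depth becomes 1
  Position 9 ')': depth becomes 0
  Position 10 '(': depth becomes 1
  Position 11 '(': depth becomes 2
  Position 12 ')': depth becomes 1
  Position 13 ')': depth becomes 0
  Position 14 '(': depth becomes 1
  Position 15 ')': depth becomes 0
  Position 16 '(': depth becomes 1
  Position 17 ')': depth becomes 0
  Position 18 '(': depth becomes 1
  Position 19 '(': depth becomes 2
  Position 20 ')': depth becomes 1
  Position 21 '(': depth becomes 2
  Position 22 '(': depth becomes 3
  Position 23 ')': depth becomes 2
  Position 24 ')': depth becomes 1
  Position 25 ')': depth becomes 0
Maximum depth reached: 3

3


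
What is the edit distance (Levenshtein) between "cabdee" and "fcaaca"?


Computing edit distance: "cabdee" -> "fcaaca"
DP table:
           f    c    a    a    c    a
      0    1    2    3    4    5    6
  c   1    1    1    2    3    4    5
  a   2    2    2    1    2    3    4
  b   3    3    3    2    2    3    4
  d   4    4    4    3    3    3    4
  e   5    5    5    4    4    4    4
  e   6    6    6    5    5    5    5
Edit distance = dp[6][6] = 5

5


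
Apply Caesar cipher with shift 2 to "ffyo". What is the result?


Caesar cipher: shift "ffyo" by 2
  'f' (pos 5) + 2 = pos 7 = 'h'
  'f' (pos 5) + 2 = pos 7 = 'h'
  'y' (pos 24) + 2 = pos 0 = 'a'
  'o' (pos 14) + 2 = pos 16 = 'q'
Result: hhaq

hhaq


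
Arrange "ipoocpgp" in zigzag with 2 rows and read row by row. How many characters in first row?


Zigzag "ipoocpgp" into 2 rows:
Placing characters:
  'i' => row 0
  'p' => row 1
  'o' => row 0
  'o' => row 1
  'c' => row 0
  'p' => row 1
  'g' => row 0
  'p' => row 1
Rows:
  Row 0: "iocg"
  Row 1: "popp"
First row length: 4

4


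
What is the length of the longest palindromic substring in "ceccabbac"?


Input: "ceccabbac"
Checking substrings for palindromes:
  [3:9] "cabbac" (len 6) => palindrome
  [4:8] "abba" (len 4) => palindrome
  [0:3] "cec" (len 3) => palindrome
  [2:4] "cc" (len 2) => palindrome
  [5:7] "bb" (len 2) => palindrome
Longest palindromic substring: "cabbac" with length 6

6


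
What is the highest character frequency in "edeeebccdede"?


Input: edeeebccdede
Character counts:
  'b': 1
  'c': 2
  'd': 3
  'e': 6
Maximum frequency: 6

6


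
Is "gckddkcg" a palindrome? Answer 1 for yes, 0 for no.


Input: gckddkcg
Reversed: gckddkcg
  Compare pos 0 ('g') with pos 7 ('g'): match
  Compare pos 1 ('c') with pos 6 ('c'): match
  Compare pos 2 ('k') with pos 5 ('k'): match
  Compare pos 3 ('d') with pos 4 ('d'): match
Result: palindrome

1


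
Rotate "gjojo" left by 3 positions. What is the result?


Input: "gjojo", rotate left by 3
First 3 characters: "gjo"
Remaining characters: "jo"
Concatenate remaining + first: "jo" + "gjo" = "jogjo"

jogjo


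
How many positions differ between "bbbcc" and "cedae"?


Comparing "bbbcc" and "cedae" position by position:
  Position 0: 'b' vs 'c' => DIFFER
  Position 1: 'b' vs 'e' => DIFFER
  Position 2: 'b' vs 'd' => DIFFER
  Position 3: 'c' vs 'a' => DIFFER
  Position 4: 'c' vs 'e' => DIFFER
Positions that differ: 5

5


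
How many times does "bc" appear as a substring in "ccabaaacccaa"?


Searching for "bc" in "ccabaaacccaa"
Scanning each position:
  Position 0: "cc" => no
  Position 1: "ca" => no
  Position 2: "ab" => no
  Position 3: "ba" => no
  Position 4: "aa" => no
  Position 5: "aa" => no
  Position 6: "ac" => no
  Position 7: "cc" => no
  Position 8: "cc" => no
  Position 9: "ca" => no
  Position 10: "aa" => no
Total occurrences: 0

0


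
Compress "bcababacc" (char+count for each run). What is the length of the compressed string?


Input: bcababacc
Runs:
  'b' x 1 => "b1"
  'c' x 1 => "c1"
  'a' x 1 => "a1"
  'b' x 1 => "b1"
  'a' x 1 => "a1"
  'b' x 1 => "b1"
  'a' x 1 => "a1"
  'c' x 2 => "c2"
Compressed: "b1c1a1b1a1b1a1c2"
Compressed length: 16

16


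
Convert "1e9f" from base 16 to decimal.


Input: "1e9f" in base 16
Positional expansion:
  Digit '1' (value 1) x 16^3 = 4096
  Digit 'e' (value 14) x 16^2 = 3584
  Digit '9' (value 9) x 16^1 = 144
  Digit 'f' (value 15) x 16^0 = 15
Sum = 7839

7839


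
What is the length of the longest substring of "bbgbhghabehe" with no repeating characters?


Input: "bbgbhghabehe"
Sliding window (track last position of each char):
  Position 0 ('b'): window [0,0] length 1 -- new best
  Position 1 ('b'): repeat (last at 0), move window start to 1
  Position 1 ('b'): window [1,1] length 1
  Position 2 ('g'): window [1,2] length 2 -- new best
  Position 3 ('b'): repeat (last at 1), move window start to 2
  Position 3 ('b'): window [2,3] length 2
  Position 4 ('h'): window [2,4] length 3 -- new best
  Position 5 ('g'): repeat (last at 2), move window start to 3
  Position 5 ('g'): window [3,5] length 3
  Position 6 ('h'): repeat (last at 4), move window start to 5
  Position 6 ('h'): window [5,6] length 2
  Position 7 ('a'): window [5,7] length 3
  Position 8 ('b'): window [5,8] length 4 -- new best
  Position 9 ('e'): window [5,9] length 5 -- new best
  Position 10 ('h'): repeat (last at 6), move window start to 7
  Position 10 ('h'): window [7,10] length 4
  Position 11 ('e'): repeat (last at 9), move window start to 10
  Position 11 ('e'): window [10,11] length 2
Longest substring with no repeats: "ghabe" with length 5

5


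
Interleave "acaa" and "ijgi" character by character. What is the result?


Interleaving "acaa" and "ijgi":
  Position 0: 'a' from first, 'i' from second => "ai"
  Position 1: 'c' from first, 'j' from second => "cj"
  Position 2: 'a' from first, 'g' from second => "ag"
  Position 3: 'a' from first, 'i' from second => "ai"
Result: aicjagai

aicjagai


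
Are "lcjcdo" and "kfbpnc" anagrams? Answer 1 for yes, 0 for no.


Strings: "lcjcdo", "kfbpnc"
Sorted first:  ccdjlo
Sorted second: bcfknp
Differ at position 0: 'c' vs 'b' => not anagrams

0


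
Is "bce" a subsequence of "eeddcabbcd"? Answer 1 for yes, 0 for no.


Check if "bce" is a subsequence of "eeddcabbcd"
Greedy scan:
  Position 0 ('e'): no match needed
  Position 1 ('e'): no match needed
  Position 2 ('d'): no match needed
  Position 3 ('d'): no match needed
  Position 4 ('c'): no match needed
  Position 5 ('a'): no match needed
  Position 6 ('b'): matches sub[0] = 'b'
  Position 7 ('b'): no match needed
  Position 8 ('c'): matches sub[1] = 'c'
  Position 9 ('d'): no match needed
Only matched 2/3 characters => not a subsequence

0


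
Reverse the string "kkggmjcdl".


Input: kkggmjcdl
Reading characters right to left:
  Position 8: 'l'
  Position 7: 'd'
  Position 6: 'c'
  Position 5: 'j'
  Position 4: 'm'
  Position 3: 'g'
  Position 2: 'g'
  Position 1: 'k'
  Position 0: 'k'
Reversed: ldcjmggkk

ldcjmggkk


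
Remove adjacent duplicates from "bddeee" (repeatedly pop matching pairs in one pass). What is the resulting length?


Input: bddeee
Stack-based adjacent duplicate removal:
  Read 'b': push. Stack: b
  Read 'd': push. Stack: bd
  Read 'd': matches stack top 'd' => pop. Stack: b
  Read 'e': push. Stack: be
  Read 'e': matches stack top 'e' => pop. Stack: b
  Read 'e': push. Stack: be
Final stack: "be" (length 2)

2


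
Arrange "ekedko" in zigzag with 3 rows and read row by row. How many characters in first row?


Zigzag "ekedko" into 3 rows:
Placing characters:
  'e' => row 0
  'k' => row 1
  'e' => row 2
  'd' => row 1
  'k' => row 0
  'o' => row 1
Rows:
  Row 0: "ek"
  Row 1: "kdo"
  Row 2: "e"
First row length: 2

2


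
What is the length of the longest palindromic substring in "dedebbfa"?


Input: "dedebbfa"
Checking substrings for palindromes:
  [0:3] "ded" (len 3) => palindrome
  [1:4] "ede" (len 3) => palindrome
  [4:6] "bb" (len 2) => palindrome
Longest palindromic substring: "ded" with length 3

3


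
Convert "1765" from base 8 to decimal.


Input: "1765" in base 8
Positional expansion:
  Digit '1' (value 1) x 8^3 = 512
  Digit '7' (value 7) x 8^2 = 448
  Digit '6' (value 6) x 8^1 = 48
  Digit '5' (value 5) x 8^0 = 5
Sum = 1013

1013


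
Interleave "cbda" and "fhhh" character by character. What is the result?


Interleaving "cbda" and "fhhh":
  Position 0: 'c' from first, 'f' from second => "cf"
  Position 1: 'b' from first, 'h' from second => "bh"
  Position 2: 'd' from first, 'h' from second => "dh"
  Position 3: 'a' from first, 'h' from second => "ah"
Result: cfbhdhah

cfbhdhah


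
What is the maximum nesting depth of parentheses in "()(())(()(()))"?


Input: "()(())(()(()))"
Tracking depth:
  Position 0 '(': depth becomes 1
  Position 1 ')': depth becomes 0
  Position 2 '(': depth becomes 1
  Position 3 '(': depth becomes 2
  Position 4 ')': depth becomes 1
  Position 5 ')': depth becomes 0
  Position 6 '(': depth becomes 1
  Position 7 '(': depth becomes 2
  Position 8 ')': depth becomes 1
  Position 9 '(': depth becomes 2
  Position 10 '(': depth becomes 3
  Position 11 ')': depth becomes 2
  Position 12 ')': depth becomes 1
  Position 13 ')': depth becomes 0
Maximum depth reached: 3

3


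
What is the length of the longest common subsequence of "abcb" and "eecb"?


LCS of "abcb" and "eecb"
DP table:
           e    e    c    b
      0    0    0    0    0
  a   0    0    0    0    0
  b   0    0    0    0    1
  c   0    0    0    1    1
  b   0    0    0    1    2
LCS length = dp[4][4] = 2

2


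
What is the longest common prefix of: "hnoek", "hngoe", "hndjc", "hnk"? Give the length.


Words: hnoek, hngoe, hndjc, hnk
  Position 0: all 'h' => match
  Position 1: all 'n' => match
  Position 2: ('o', 'g', 'd', 'k') => mismatch, stop
LCP = "hn" (length 2)

2


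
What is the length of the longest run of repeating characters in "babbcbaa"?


Input: "babbcbaa"
Scanning for longest run:
  Position 1 ('a'): new char, reset run to 1
  Position 2 ('b'): new char, reset run to 1
  Position 3 ('b'): continues run of 'b', length=2
  Position 4 ('c'): new char, reset run to 1
  Position 5 ('b'): new char, reset run to 1
  Position 6 ('a'): new char, reset run to 1
  Position 7 ('a'): continues run of 'a', length=2
Longest run: 'b' with length 2

2


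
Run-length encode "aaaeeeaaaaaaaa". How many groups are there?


Input: aaaeeeaaaaaaaa
Scanning for consecutive runs:
  Group 1: 'a' x 3 (positions 0-2)
  Group 2: 'e' x 3 (positions 3-5)
  Group 3: 'a' x 8 (positions 6-13)
Total groups: 3

3


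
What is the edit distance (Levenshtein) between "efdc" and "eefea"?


Computing edit distance: "efdc" -> "eefea"
DP table:
           e    e    f    e    a
      0    1    2    3    4    5
  e   1    0    1    2    3    4
  f   2    1    1    1    2    3
  d   3    2    2    2    2    3
  c   4    3    3    3    3    3
Edit distance = dp[4][5] = 3

3


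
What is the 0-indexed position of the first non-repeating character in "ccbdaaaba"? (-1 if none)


Input: ccbdaaaba
Character frequencies:
  'a': 4
  'b': 2
  'c': 2
  'd': 1
Scanning left to right for freq == 1:
  Position 0 ('c'): freq=2, skip
  Position 1 ('c'): freq=2, skip
  Position 2 ('b'): freq=2, skip
  Position 3 ('d'): unique! => answer = 3

3


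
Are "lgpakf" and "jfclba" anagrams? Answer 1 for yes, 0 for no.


Strings: "lgpakf", "jfclba"
Sorted first:  afgklp
Sorted second: abcfjl
Differ at position 1: 'f' vs 'b' => not anagrams

0


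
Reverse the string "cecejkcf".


Input: cecejkcf
Reading characters right to left:
  Position 7: 'f'
  Position 6: 'c'
  Position 5: 'k'
  Position 4: 'j'
  Position 3: 'e'
  Position 2: 'c'
  Position 1: 'e'
  Position 0: 'c'
Reversed: fckjecec

fckjecec


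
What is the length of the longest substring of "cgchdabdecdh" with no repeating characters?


Input: "cgchdabdecdh"
Sliding window (track last position of each char):
  Position 0 ('c'): window [0,0] length 1 -- new best
  Position 1 ('g'): window [0,1] length 2 -- new best
  Position 2 ('c'): repeat (last at 0), move window start to 1
  Position 2 ('c'): window [1,2] length 2
  Position 3 ('h'): window [1,3] length 3 -- new best
  Position 4 ('d'): window [1,4] length 4 -- new best
  Position 5 ('a'): window [1,5] length 5 -- new best
  Position 6 ('b'): window [1,6] length 6 -- new best
  Position 7 ('d'): repeat (last at 4), move window start to 5
  Position 7 ('d'): window [5,7] length 3
  Position 8 ('e'): window [5,8] length 4
  Position 9 ('c'): window [5,9] length 5
  Position 10 ('d'): repeat (last at 7), move window start to 8
  Position 10 ('d'): window [8,10] length 3
  Position 11 ('h'): window [8,11] length 4
Longest substring with no repeats: "gchdab" with length 6

6


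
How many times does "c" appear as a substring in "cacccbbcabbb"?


Searching for "c" in "cacccbbcabbb"
Scanning each position:
  Position 0: "c" => MATCH
  Position 1: "a" => no
  Position 2: "c" => MATCH
  Position 3: "c" => MATCH
  Position 4: "c" => MATCH
  Position 5: "b" => no
  Position 6: "b" => no
  Position 7: "c" => MATCH
  Position 8: "a" => no
  Position 9: "b" => no
  Position 10: "b" => no
  Position 11: "b" => no
Total occurrences: 5

5


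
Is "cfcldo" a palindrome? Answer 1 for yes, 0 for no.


Input: cfcldo
Reversed: odlcfc
  Compare pos 0 ('c') with pos 5 ('o'): MISMATCH
  Compare pos 1 ('f') with pos 4 ('d'): MISMATCH
  Compare pos 2 ('c') with pos 3 ('l'): MISMATCH
Result: not a palindrome

0


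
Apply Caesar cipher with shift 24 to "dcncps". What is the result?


Caesar cipher: shift "dcncps" by 24
  'd' (pos 3) + 24 = pos 1 = 'b'
  'c' (pos 2) + 24 = pos 0 = 'a'
  'n' (pos 13) + 24 = pos 11 = 'l'
  'c' (pos 2) + 24 = pos 0 = 'a'
  'p' (pos 15) + 24 = pos 13 = 'n'
  's' (pos 18) + 24 = pos 16 = 'q'
Result: balanq

balanq


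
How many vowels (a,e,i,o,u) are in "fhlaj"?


Input: fhlaj
Checking each character:
  'f' at position 0: consonant
  'h' at position 1: consonant
  'l' at position 2: consonant
  'a' at position 3: vowel (running total: 1)
  'j' at position 4: consonant
Total vowels: 1

1


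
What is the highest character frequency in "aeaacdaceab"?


Input: aeaacdaceab
Character counts:
  'a': 5
  'b': 1
  'c': 2
  'd': 1
  'e': 2
Maximum frequency: 5

5


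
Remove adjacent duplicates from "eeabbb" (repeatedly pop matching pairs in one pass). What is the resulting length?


Input: eeabbb
Stack-based adjacent duplicate removal:
  Read 'e': push. Stack: e
  Read 'e': matches stack top 'e' => pop. Stack: (empty)
  Read 'a': push. Stack: a
  Read 'b': push. Stack: ab
  Read 'b': matches stack top 'b' => pop. Stack: a
  Read 'b': push. Stack: ab
Final stack: "ab" (length 2)

2


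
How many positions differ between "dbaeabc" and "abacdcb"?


Comparing "dbaeabc" and "abacdcb" position by position:
  Position 0: 'd' vs 'a' => DIFFER
  Position 1: 'b' vs 'b' => same
  Position 2: 'a' vs 'a' => same
  Position 3: 'e' vs 'c' => DIFFER
  Position 4: 'a' vs 'd' => DIFFER
  Position 5: 'b' vs 'c' => DIFFER
  Position 6: 'c' vs 'b' => DIFFER
Positions that differ: 5

5


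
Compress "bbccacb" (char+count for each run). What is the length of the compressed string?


Input: bbccacb
Runs:
  'b' x 2 => "b2"
  'c' x 2 => "c2"
  'a' x 1 => "a1"
  'c' x 1 => "c1"
  'b' x 1 => "b1"
Compressed: "b2c2a1c1b1"
Compressed length: 10

10


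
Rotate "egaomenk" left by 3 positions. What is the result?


Input: "egaomenk", rotate left by 3
First 3 characters: "ega"
Remaining characters: "omenk"
Concatenate remaining + first: "omenk" + "ega" = "omenkega"

omenkega


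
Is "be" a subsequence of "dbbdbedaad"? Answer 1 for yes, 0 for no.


Check if "be" is a subsequence of "dbbdbedaad"
Greedy scan:
  Position 0 ('d'): no match needed
  Position 1 ('b'): matches sub[0] = 'b'
  Position 2 ('b'): no match needed
  Position 3 ('d'): no match needed
  Position 4 ('b'): no match needed
  Position 5 ('e'): matches sub[1] = 'e'
  Position 6 ('d'): no match needed
  Position 7 ('a'): no match needed
  Position 8 ('a'): no match needed
  Position 9 ('d'): no match needed
All 2 characters matched => is a subsequence

1


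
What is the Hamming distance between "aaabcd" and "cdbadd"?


Comparing "aaabcd" and "cdbadd" position by position:
  Position 0: 'a' vs 'c' => differ
  Position 1: 'a' vs 'd' => differ
  Position 2: 'a' vs 'b' => differ
  Position 3: 'b' vs 'a' => differ
  Position 4: 'c' vs 'd' => differ
  Position 5: 'd' vs 'd' => same
Total differences (Hamming distance): 5

5


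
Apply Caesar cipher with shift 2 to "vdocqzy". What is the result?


Caesar cipher: shift "vdocqzy" by 2
  'v' (pos 21) + 2 = pos 23 = 'x'
  'd' (pos 3) + 2 = pos 5 = 'f'
  'o' (pos 14) + 2 = pos 16 = 'q'
  'c' (pos 2) + 2 = pos 4 = 'e'
  'q' (pos 16) + 2 = pos 18 = 's'
  'z' (pos 25) + 2 = pos 1 = 'b'
  'y' (pos 24) + 2 = pos 0 = 'a'
Result: xfqesba

xfqesba


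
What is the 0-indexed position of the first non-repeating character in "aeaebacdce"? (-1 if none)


Input: aeaebacdce
Character frequencies:
  'a': 3
  'b': 1
  'c': 2
  'd': 1
  'e': 3
Scanning left to right for freq == 1:
  Position 0 ('a'): freq=3, skip
  Position 1 ('e'): freq=3, skip
  Position 2 ('a'): freq=3, skip
  Position 3 ('e'): freq=3, skip
  Position 4 ('b'): unique! => answer = 4

4


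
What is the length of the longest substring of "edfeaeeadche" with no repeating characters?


Input: "edfeaeeadche"
Sliding window (track last position of each char):
  Position 0 ('e'): window [0,0] length 1 -- new best
  Position 1 ('d'): window [0,1] length 2 -- new best
  Position 2 ('f'): window [0,2] length 3 -- new best
  Position 3 ('e'): repeat (last at 0), move window start to 1
  Position 3 ('e'): window [1,3] length 3
  Position 4 ('a'): window [1,4] length 4 -- new best
  Position 5 ('e'): repeat (last at 3), move window start to 4
  Position 5 ('e'): window [4,5] length 2
  Position 6 ('e'): repeat (last at 5), move window start to 6
  Position 6 ('e'): window [6,6] length 1
  Position 7 ('a'): window [6,7] length 2
  Position 8 ('d'): window [6,8] length 3
  Position 9 ('c'): window [6,9] length 4
  Position 10 ('h'): window [6,10] length 5 -- new best
  Position 11 ('e'): repeat (last at 6), move window start to 7
  Position 11 ('e'): window [7,11] length 5
Longest substring with no repeats: "eadch" with length 5

5


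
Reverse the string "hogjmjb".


Input: hogjmjb
Reading characters right to left:
  Position 6: 'b'
  Position 5: 'j'
  Position 4: 'm'
  Position 3: 'j'
  Position 2: 'g'
  Position 1: 'o'
  Position 0: 'h'
Reversed: bjmjgoh

bjmjgoh


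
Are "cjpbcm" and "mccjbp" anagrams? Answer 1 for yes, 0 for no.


Strings: "cjpbcm", "mccjbp"
Sorted first:  bccjmp
Sorted second: bccjmp
Sorted forms match => anagrams

1


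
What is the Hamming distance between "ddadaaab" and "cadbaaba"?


Comparing "ddadaaab" and "cadbaaba" position by position:
  Position 0: 'd' vs 'c' => differ
  Position 1: 'd' vs 'a' => differ
  Position 2: 'a' vs 'd' => differ
  Position 3: 'd' vs 'b' => differ
  Position 4: 'a' vs 'a' => same
  Position 5: 'a' vs 'a' => same
  Position 6: 'a' vs 'b' => differ
  Position 7: 'b' vs 'a' => differ
Total differences (Hamming distance): 6

6


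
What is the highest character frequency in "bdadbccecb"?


Input: bdadbccecb
Character counts:
  'a': 1
  'b': 3
  'c': 3
  'd': 2
  'e': 1
Maximum frequency: 3

3


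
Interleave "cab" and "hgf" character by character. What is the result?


Interleaving "cab" and "hgf":
  Position 0: 'c' from first, 'h' from second => "ch"
  Position 1: 'a' from first, 'g' from second => "ag"
  Position 2: 'b' from first, 'f' from second => "bf"
Result: chagbf

chagbf


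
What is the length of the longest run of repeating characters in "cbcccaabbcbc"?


Input: "cbcccaabbcbc"
Scanning for longest run:
  Position 1 ('b'): new char, reset run to 1
  Position 2 ('c'): new char, reset run to 1
  Position 3 ('c'): continues run of 'c', length=2
  Position 4 ('c'): continues run of 'c', length=3
  Position 5 ('a'): new char, reset run to 1
  Position 6 ('a'): continues run of 'a', length=2
  Position 7 ('b'): new char, reset run to 1
  Position 8 ('b'): continues run of 'b', length=2
  Position 9 ('c'): new char, reset run to 1
  Position 10 ('b'): new char, reset run to 1
  Position 11 ('c'): new char, reset run to 1
Longest run: 'c' with length 3

3


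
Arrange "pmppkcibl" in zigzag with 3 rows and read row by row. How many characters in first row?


Zigzag "pmppkcibl" into 3 rows:
Placing characters:
  'p' => row 0
  'm' => row 1
  'p' => row 2
  'p' => row 1
  'k' => row 0
  'c' => row 1
  'i' => row 2
  'b' => row 1
  'l' => row 0
Rows:
  Row 0: "pkl"
  Row 1: "mpcb"
  Row 2: "pi"
First row length: 3

3


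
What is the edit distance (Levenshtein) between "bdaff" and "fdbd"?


Computing edit distance: "bdaff" -> "fdbd"
DP table:
           f    d    b    d
      0    1    2    3    4
  b   1    1    2    2    3
  d   2    2    1    2    2
  a   3    3    2    2    3
  f   4    3    3    3    3
  f   5    4    4    4    4
Edit distance = dp[5][4] = 4

4


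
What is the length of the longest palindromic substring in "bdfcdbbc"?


Input: "bdfcdbbc"
Checking substrings for palindromes:
  [5:7] "bb" (len 2) => palindrome
Longest palindromic substring: "bb" with length 2

2


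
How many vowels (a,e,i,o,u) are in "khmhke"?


Input: khmhke
Checking each character:
  'k' at position 0: consonant
  'h' at position 1: consonant
  'm' at position 2: consonant
  'h' at position 3: consonant
  'k' at position 4: consonant
  'e' at position 5: vowel (running total: 1)
Total vowels: 1

1


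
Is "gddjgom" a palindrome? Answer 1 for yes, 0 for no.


Input: gddjgom
Reversed: mogjddg
  Compare pos 0 ('g') with pos 6 ('m'): MISMATCH
  Compare pos 1 ('d') with pos 5 ('o'): MISMATCH
  Compare pos 2 ('d') with pos 4 ('g'): MISMATCH
Result: not a palindrome

0


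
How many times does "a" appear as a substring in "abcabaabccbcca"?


Searching for "a" in "abcabaabccbcca"
Scanning each position:
  Position 0: "a" => MATCH
  Position 1: "b" => no
  Position 2: "c" => no
  Position 3: "a" => MATCH
  Position 4: "b" => no
  Position 5: "a" => MATCH
  Position 6: "a" => MATCH
  Position 7: "b" => no
  Position 8: "c" => no
  Position 9: "c" => no
  Position 10: "b" => no
  Position 11: "c" => no
  Position 12: "c" => no
  Position 13: "a" => MATCH
Total occurrences: 5

5


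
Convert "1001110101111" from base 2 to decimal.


Input: "1001110101111" in base 2
Positional expansion:
  Digit '1' (value 1) x 2^12 = 4096
  Digit '0' (value 0) x 2^11 = 0
  Digit '0' (value 0) x 2^10 = 0
  Digit '1' (value 1) x 2^9 = 512
  Digit '1' (value 1) x 2^8 = 256
  Digit '1' (value 1) x 2^7 = 128
  Digit '0' (value 0) x 2^6 = 0
  Digit '1' (value 1) x 2^5 = 32
  Digit '0' (value 0) x 2^4 = 0
  Digit '1' (value 1) x 2^3 = 8
  Digit '1' (value 1) x 2^2 = 4
  Digit '1' (value 1) x 2^1 = 2
  Digit '1' (value 1) x 2^0 = 1
Sum = 5039

5039


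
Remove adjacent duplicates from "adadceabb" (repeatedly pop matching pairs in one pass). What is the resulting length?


Input: adadceabb
Stack-based adjacent duplicate removal:
  Read 'a': push. Stack: a
  Read 'd': push. Stack: ad
  Read 'a': push. Stack: ada
  Read 'd': push. Stack: adad
  Read 'c': push. Stack: adadc
  Read 'e': push. Stack: adadce
  Read 'a': push. Stack: adadcea
  Read 'b': push. Stack: adadceab
  Read 'b': matches stack top 'b' => pop. Stack: adadcea
Final stack: "adadcea" (length 7)

7


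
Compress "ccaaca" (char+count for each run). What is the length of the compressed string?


Input: ccaaca
Runs:
  'c' x 2 => "c2"
  'a' x 2 => "a2"
  'c' x 1 => "c1"
  'a' x 1 => "a1"
Compressed: "c2a2c1a1"
Compressed length: 8

8


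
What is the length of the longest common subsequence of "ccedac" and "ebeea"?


LCS of "ccedac" and "ebeea"
DP table:
           e    b    e    e    a
      0    0    0    0    0    0
  c   0    0    0    0    0    0
  c   0    0    0    0    0    0
  e   0    1    1    1    1    1
  d   0    1    1    1    1    1
  a   0    1    1    1    1    2
  c   0    1    1    1    1    2
LCS length = dp[6][5] = 2

2


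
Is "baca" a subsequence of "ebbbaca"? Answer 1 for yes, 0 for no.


Check if "baca" is a subsequence of "ebbbaca"
Greedy scan:
  Position 0 ('e'): no match needed
  Position 1 ('b'): matches sub[0] = 'b'
  Position 2 ('b'): no match needed
  Position 3 ('b'): no match needed
  Position 4 ('a'): matches sub[1] = 'a'
  Position 5 ('c'): matches sub[2] = 'c'
  Position 6 ('a'): matches sub[3] = 'a'
All 4 characters matched => is a subsequence

1


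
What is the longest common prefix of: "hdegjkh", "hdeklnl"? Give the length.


Words: hdegjkh, hdeklnl
  Position 0: all 'h' => match
  Position 1: all 'd' => match
  Position 2: all 'e' => match
  Position 3: ('g', 'k') => mismatch, stop
LCP = "hde" (length 3)

3


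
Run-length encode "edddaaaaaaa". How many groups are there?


Input: edddaaaaaaa
Scanning for consecutive runs:
  Group 1: 'e' x 1 (positions 0-0)
  Group 2: 'd' x 3 (positions 1-3)
  Group 3: 'a' x 7 (positions 4-10)
Total groups: 3

3


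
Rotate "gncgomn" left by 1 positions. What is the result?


Input: "gncgomn", rotate left by 1
First 1 characters: "g"
Remaining characters: "ncgomn"
Concatenate remaining + first: "ncgomn" + "g" = "ncgomng"

ncgomng


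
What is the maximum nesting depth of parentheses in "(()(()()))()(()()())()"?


Input: "(()(()()))()(()()())()"
Tracking depth:
  Position 0 '(': depth becomes 1
  Position 1 '(': depth becomes 2
  Position 2 ')': depth becomes 1
  Position 3 '(': depth becomes 2
  Position 4 '(': depth becomes 3
  Position 5 ')': depth becomes 2
  Position 6 '(': depth becomes 3
  Position 7 ')': depth becomes 2
  Position 8 ')': depth becomes 1
  Position 9 ')': depth becomes 0
  Position 10 '(': depth becomes 1
  Position 11 ')': depth becomes 0
  Position 12 '(': depth becomes 1
  Position 13 '(': depth becomes 2
  Position 14 ')': depth becomes 1
  Position 15 '(': depth becomes 2
  Position 16 ')': depth becomes 1
  Position 17 '(': depth becomes 2
  Position 18 ')': depth becomes 1
  Position 19 ')': depth becomes 0
  Position 20 '(': depth becomes 1
  Position 21 ')': depth becomes 0
Maximum depth reached: 3

3


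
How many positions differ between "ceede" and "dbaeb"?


Comparing "ceede" and "dbaeb" position by position:
  Position 0: 'c' vs 'd' => DIFFER
  Position 1: 'e' vs 'b' => DIFFER
  Position 2: 'e' vs 'a' => DIFFER
  Position 3: 'd' vs 'e' => DIFFER
  Position 4: 'e' vs 'b' => DIFFER
Positions that differ: 5

5


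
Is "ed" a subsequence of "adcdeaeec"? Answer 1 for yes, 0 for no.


Check if "ed" is a subsequence of "adcdeaeec"
Greedy scan:
  Position 0 ('a'): no match needed
  Position 1 ('d'): no match needed
  Position 2 ('c'): no match needed
  Position 3 ('d'): no match needed
  Position 4 ('e'): matches sub[0] = 'e'
  Position 5 ('a'): no match needed
  Position 6 ('e'): no match needed
  Position 7 ('e'): no match needed
  Position 8 ('c'): no match needed
Only matched 1/2 characters => not a subsequence

0


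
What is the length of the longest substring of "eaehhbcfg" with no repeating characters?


Input: "eaehhbcfg"
Sliding window (track last position of each char):
  Position 0 ('e'): window [0,0] length 1 -- new best
  Position 1 ('a'): window [0,1] length 2 -- new best
  Position 2 ('e'): repeat (last at 0), move window start to 1
  Position 2 ('e'): window [1,2] length 2
  Position 3 ('h'): window [1,3] length 3 -- new best
  Position 4 ('h'): repeat (last at 3), move window start to 4
  Position 4 ('h'): window [4,4] length 1
  Position 5 ('b'): window [4,5] length 2
  Position 6 ('c'): window [4,6] length 3
  Position 7 ('f'): window [4,7] length 4 -- new best
  Position 8 ('g'): window [4,8] length 5 -- new best
Longest substring with no repeats: "hbcfg" with length 5

5


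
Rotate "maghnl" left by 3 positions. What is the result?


Input: "maghnl", rotate left by 3
First 3 characters: "mag"
Remaining characters: "hnl"
Concatenate remaining + first: "hnl" + "mag" = "hnlmag"

hnlmag


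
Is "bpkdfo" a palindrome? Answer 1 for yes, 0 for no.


Input: bpkdfo
Reversed: ofdkpb
  Compare pos 0 ('b') with pos 5 ('o'): MISMATCH
  Compare pos 1 ('p') with pos 4 ('f'): MISMATCH
  Compare pos 2 ('k') with pos 3 ('d'): MISMATCH
Result: not a palindrome

0


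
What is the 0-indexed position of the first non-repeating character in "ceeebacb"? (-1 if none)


Input: ceeebacb
Character frequencies:
  'a': 1
  'b': 2
  'c': 2
  'e': 3
Scanning left to right for freq == 1:
  Position 0 ('c'): freq=2, skip
  Position 1 ('e'): freq=3, skip
  Position 2 ('e'): freq=3, skip
  Position 3 ('e'): freq=3, skip
  Position 4 ('b'): freq=2, skip
  Position 5 ('a'): unique! => answer = 5

5


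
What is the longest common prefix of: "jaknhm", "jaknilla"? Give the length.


Words: jaknhm, jaknilla
  Position 0: all 'j' => match
  Position 1: all 'a' => match
  Position 2: all 'k' => match
  Position 3: all 'n' => match
  Position 4: ('h', 'i') => mismatch, stop
LCP = "jakn" (length 4)

4


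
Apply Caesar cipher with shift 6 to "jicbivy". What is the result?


Caesar cipher: shift "jicbivy" by 6
  'j' (pos 9) + 6 = pos 15 = 'p'
  'i' (pos 8) + 6 = pos 14 = 'o'
  'c' (pos 2) + 6 = pos 8 = 'i'
  'b' (pos 1) + 6 = pos 7 = 'h'
  'i' (pos 8) + 6 = pos 14 = 'o'
  'v' (pos 21) + 6 = pos 1 = 'b'
  'y' (pos 24) + 6 = pos 4 = 'e'
Result: poihobe

poihobe


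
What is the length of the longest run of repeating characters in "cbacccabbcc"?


Input: "cbacccabbcc"
Scanning for longest run:
  Position 1 ('b'): new char, reset run to 1
  Position 2 ('a'): new char, reset run to 1
  Position 3 ('c'): new char, reset run to 1
  Position 4 ('c'): continues run of 'c', length=2
  Position 5 ('c'): continues run of 'c', length=3
  Position 6 ('a'): new char, reset run to 1
  Position 7 ('b'): new char, reset run to 1
  Position 8 ('b'): continues run of 'b', length=2
  Position 9 ('c'): new char, reset run to 1
  Position 10 ('c'): continues run of 'c', length=2
Longest run: 'c' with length 3

3


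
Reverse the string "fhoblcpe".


Input: fhoblcpe
Reading characters right to left:
  Position 7: 'e'
  Position 6: 'p'
  Position 5: 'c'
  Position 4: 'l'
  Position 3: 'b'
  Position 2: 'o'
  Position 1: 'h'
  Position 0: 'f'
Reversed: epclbohf

epclbohf


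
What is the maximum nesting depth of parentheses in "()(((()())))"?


Input: "()(((()())))"
Tracking depth:
  Position 0 '(': depth becomes 1
  Position 1 ')': depth becomes 0
  Position 2 '(': depth becomes 1
  Position 3 '(': depth becomes 2
  Position 4 '(': depth becomes 3
  Position 5 '(': depth becomes 4
  Position 6 ')': depth becomes 3
  Position 7 '(': depth becomes 4
  Position 8 ')': depth becomes 3
  Position 9 ')': depth becomes 2
  Position 10 ')': depth becomes 1
  Position 11 ')': depth becomes 0
Maximum depth reached: 4

4


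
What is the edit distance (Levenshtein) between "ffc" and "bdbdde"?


Computing edit distance: "ffc" -> "bdbdde"
DP table:
           b    d    b    d    d    e
      0    1    2    3    4    5    6
  f   1    1    2    3    4    5    6
  f   2    2    2    3    4    5    6
  c   3    3    3    3    4    5    6
Edit distance = dp[3][6] = 6

6


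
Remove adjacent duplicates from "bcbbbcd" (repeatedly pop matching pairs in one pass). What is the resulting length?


Input: bcbbbcd
Stack-based adjacent duplicate removal:
  Read 'b': push. Stack: b
  Read 'c': push. Stack: bc
  Read 'b': push. Stack: bcb
  Read 'b': matches stack top 'b' => pop. Stack: bc
  Read 'b': push. Stack: bcb
  Read 'c': push. Stack: bcbc
  Read 'd': push. Stack: bcbcd
Final stack: "bcbcd" (length 5)

5


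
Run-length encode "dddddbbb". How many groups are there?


Input: dddddbbb
Scanning for consecutive runs:
  Group 1: 'd' x 5 (positions 0-4)
  Group 2: 'b' x 3 (positions 5-7)
Total groups: 2

2


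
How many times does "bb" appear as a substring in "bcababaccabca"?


Searching for "bb" in "bcababaccabca"
Scanning each position:
  Position 0: "bc" => no
  Position 1: "ca" => no
  Position 2: "ab" => no
  Position 3: "ba" => no
  Position 4: "ab" => no
  Position 5: "ba" => no
  Position 6: "ac" => no
  Position 7: "cc" => no
  Position 8: "ca" => no
  Position 9: "ab" => no
  Position 10: "bc" => no
  Position 11: "ca" => no
Total occurrences: 0

0


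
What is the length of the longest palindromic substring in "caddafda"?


Input: "caddafda"
Checking substrings for palindromes:
  [1:5] "adda" (len 4) => palindrome
  [2:4] "dd" (len 2) => palindrome
Longest palindromic substring: "adda" with length 4

4


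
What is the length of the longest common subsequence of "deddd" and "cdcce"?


LCS of "deddd" and "cdcce"
DP table:
           c    d    c    c    e
      0    0    0    0    0    0
  d   0    0    1    1    1    1
  e   0    0    1    1    1    2
  d   0    0    1    1    1    2
  d   0    0    1    1    1    2
  d   0    0    1    1    1    2
LCS length = dp[5][5] = 2

2


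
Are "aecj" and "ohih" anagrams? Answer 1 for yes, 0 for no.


Strings: "aecj", "ohih"
Sorted first:  acej
Sorted second: hhio
Differ at position 0: 'a' vs 'h' => not anagrams

0


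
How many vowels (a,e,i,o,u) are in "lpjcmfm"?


Input: lpjcmfm
Checking each character:
  'l' at position 0: consonant
  'p' at position 1: consonant
  'j' at position 2: consonant
  'c' at position 3: consonant
  'm' at position 4: consonant
  'f' at position 5: consonant
  'm' at position 6: consonant
Total vowels: 0

0


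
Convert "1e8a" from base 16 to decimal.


Input: "1e8a" in base 16
Positional expansion:
  Digit '1' (value 1) x 16^3 = 4096
  Digit 'e' (value 14) x 16^2 = 3584
  Digit '8' (value 8) x 16^1 = 128
  Digit 'a' (value 10) x 16^0 = 10
Sum = 7818

7818


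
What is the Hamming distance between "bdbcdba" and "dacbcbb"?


Comparing "bdbcdba" and "dacbcbb" position by position:
  Position 0: 'b' vs 'd' => differ
  Position 1: 'd' vs 'a' => differ
  Position 2: 'b' vs 'c' => differ
  Position 3: 'c' vs 'b' => differ
  Position 4: 'd' vs 'c' => differ
  Position 5: 'b' vs 'b' => same
  Position 6: 'a' vs 'b' => differ
Total differences (Hamming distance): 6

6


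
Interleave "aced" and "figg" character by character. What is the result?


Interleaving "aced" and "figg":
  Position 0: 'a' from first, 'f' from second => "af"
  Position 1: 'c' from first, 'i' from second => "ci"
  Position 2: 'e' from first, 'g' from second => "eg"
  Position 3: 'd' from first, 'g' from second => "dg"
Result: afciegdg

afciegdg


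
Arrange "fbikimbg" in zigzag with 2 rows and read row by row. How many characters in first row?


Zigzag "fbikimbg" into 2 rows:
Placing characters:
  'f' => row 0
  'b' => row 1
  'i' => row 0
  'k' => row 1
  'i' => row 0
  'm' => row 1
  'b' => row 0
  'g' => row 1
Rows:
  Row 0: "fiib"
  Row 1: "bkmg"
First row length: 4

4


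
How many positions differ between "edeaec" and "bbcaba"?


Comparing "edeaec" and "bbcaba" position by position:
  Position 0: 'e' vs 'b' => DIFFER
  Position 1: 'd' vs 'b' => DIFFER
  Position 2: 'e' vs 'c' => DIFFER
  Position 3: 'a' vs 'a' => same
  Position 4: 'e' vs 'b' => DIFFER
  Position 5: 'c' vs 'a' => DIFFER
Positions that differ: 5

5


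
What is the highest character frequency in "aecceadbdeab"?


Input: aecceadbdeab
Character counts:
  'a': 3
  'b': 2
  'c': 2
  'd': 2
  'e': 3
Maximum frequency: 3

3


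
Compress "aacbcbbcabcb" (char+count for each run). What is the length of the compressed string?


Input: aacbcbbcabcb
Runs:
  'a' x 2 => "a2"
  'c' x 1 => "c1"
  'b' x 1 => "b1"
  'c' x 1 => "c1"
  'b' x 2 => "b2"
  'c' x 1 => "c1"
  'a' x 1 => "a1"
  'b' x 1 => "b1"
  'c' x 1 => "c1"
  'b' x 1 => "b1"
Compressed: "a2c1b1c1b2c1a1b1c1b1"
Compressed length: 20

20


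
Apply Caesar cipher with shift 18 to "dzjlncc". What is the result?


Caesar cipher: shift "dzjlncc" by 18
  'd' (pos 3) + 18 = pos 21 = 'v'
  'z' (pos 25) + 18 = pos 17 = 'r'
  'j' (pos 9) + 18 = pos 1 = 'b'
  'l' (pos 11) + 18 = pos 3 = 'd'
  'n' (pos 13) + 18 = pos 5 = 'f'
  'c' (pos 2) + 18 = pos 20 = 'u'
  'c' (pos 2) + 18 = pos 20 = 'u'
Result: vrbdfuu

vrbdfuu


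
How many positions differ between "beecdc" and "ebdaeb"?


Comparing "beecdc" and "ebdaeb" position by position:
  Position 0: 'b' vs 'e' => DIFFER
  Position 1: 'e' vs 'b' => DIFFER
  Position 2: 'e' vs 'd' => DIFFER
  Position 3: 'c' vs 'a' => DIFFER
  Position 4: 'd' vs 'e' => DIFFER
  Position 5: 'c' vs 'b' => DIFFER
Positions that differ: 6

6


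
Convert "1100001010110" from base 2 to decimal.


Input: "1100001010110" in base 2
Positional expansion:
  Digit '1' (value 1) x 2^12 = 4096
  Digit '1' (value 1) x 2^11 = 2048
  Digit '0' (value 0) x 2^10 = 0
  Digit '0' (value 0) x 2^9 = 0
  Digit '0' (value 0) x 2^8 = 0
  Digit '0' (value 0) x 2^7 = 0
  Digit '1' (value 1) x 2^6 = 64
  Digit '0' (value 0) x 2^5 = 0
  Digit '1' (value 1) x 2^4 = 16
  Digit '0' (value 0) x 2^3 = 0
  Digit '1' (value 1) x 2^2 = 4
  Digit '1' (value 1) x 2^1 = 2
  Digit '0' (value 0) x 2^0 = 0
Sum = 6230

6230


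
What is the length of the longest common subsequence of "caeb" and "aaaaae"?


LCS of "caeb" and "aaaaae"
DP table:
           a    a    a    a    a    e
      0    0    0    0    0    0    0
  c   0    0    0    0    0    0    0
  a   0    1    1    1    1    1    1
  e   0    1    1    1    1    1    2
  b   0    1    1    1    1    1    2
LCS length = dp[4][6] = 2

2


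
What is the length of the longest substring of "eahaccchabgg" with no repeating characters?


Input: "eahaccchabgg"
Sliding window (track last position of each char):
  Position 0 ('e'): window [0,0] length 1 -- new best
  Position 1 ('a'): window [0,1] length 2 -- new best
  Position 2 ('h'): window [0,2] length 3 -- new best
  Position 3 ('a'): repeat (last at 1), move window start to 2
  Position 3 ('a'): window [2,3] length 2
  Position 4 ('c'): window [2,4] length 3
  Position 5 ('c'): repeat (last at 4), move window start to 5
  Position 5 ('c'): window [5,5] length 1
  Position 6 ('c'): repeat (last at 5), move window start to 6
  Position 6 ('c'): window [6,6] length 1
  Position 7 ('h'): window [6,7] length 2
  Position 8 ('a'): window [6,8] length 3
  Position 9 ('b'): window [6,9] length 4 -- new best
  Position 10 ('g'): window [6,10] length 5 -- new best
  Position 11 ('g'): repeat (last at 10), move window start to 11
  Position 11 ('g'): window [11,11] length 1
Longest substring with no repeats: "chabg" with length 5

5
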